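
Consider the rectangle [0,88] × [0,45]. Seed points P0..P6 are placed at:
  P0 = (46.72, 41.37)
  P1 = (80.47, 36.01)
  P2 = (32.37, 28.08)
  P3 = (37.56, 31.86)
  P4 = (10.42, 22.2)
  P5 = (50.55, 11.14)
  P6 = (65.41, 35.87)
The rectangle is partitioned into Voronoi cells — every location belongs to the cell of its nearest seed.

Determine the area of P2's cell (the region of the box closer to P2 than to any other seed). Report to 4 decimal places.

1. box [0,88]×[0,45]: [(0, 0) (88, 0) (88, 45) (0, 45)]
2. ⊥bis P2·P0 via (39.545,34.725): [(0, 0) (71.7049, 0) (30.029, 45) (0, 45)]  |A|=2289.0136
3. ⊥bis P2·P1 via (56.42,32.045): [(0, 0) (61.7031, 0) (59.537, 13.1384) (30.029, 45) (0, 45)]  |A|=2223.3093
4. ⊥bis P2·P3 via (34.965,29.97): [(0, 0) (56.7929, 0) (24.0183, 45) (0, 45)]  |A|=1818.251
5. ⊥bis P2·P4 via (21.395,25.14): [(28.1295, 0) (56.7929, 0) (24.0183, 45) (16.0749, 45)]  |A|=823.6517
6. ⊥bis P2·P5 via (41.46,19.61): [(27.026, 4.1195) (42.0496, 20.2427) (24.0183, 45) (16.0749, 45)]  |A|=493.6988
7. ⊥bis P2·P6 via (48.89,31.975): [(27.026, 4.1195) (42.0496, 20.2427) (24.0183, 45) (16.0749, 45)]  |A|=493.6988
8. canonical 4-gon: [(27.026, 4.1195) (42.0496, 20.2427) (24.0183, 45) (16.0749, 45)]
9. shoelace: 493.6988

Area of P2's cell: 493.6988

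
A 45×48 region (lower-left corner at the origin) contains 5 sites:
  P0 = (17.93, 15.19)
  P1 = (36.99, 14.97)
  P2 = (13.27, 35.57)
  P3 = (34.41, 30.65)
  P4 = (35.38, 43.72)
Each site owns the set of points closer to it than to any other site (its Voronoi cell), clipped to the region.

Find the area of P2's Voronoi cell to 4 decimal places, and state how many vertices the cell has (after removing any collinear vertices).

Area of P2's cell: 550.3846 (5 vertices)

1. box [0,45]×[0,48]: [(0, 0) (45, 0) (45, 48) (0, 48)]
2. ⊥bis P2·P0 via (15.6,25.38): [(0, 21.813) (45, 32.1025) (45, 48) (0, 48)]  |A|=946.9025
3. ⊥bis P2·P1 via (25.13,25.27): [(0, 21.813) (27.6106, 28.1263) (44.8702, 48) (0, 48)]  |A|=807.3885
4. ⊥bis P2·P3 via (23.84,33.11): [(0, 21.813) (22.403, 26.9355) (27.3054, 48) (0, 48)]  |A|=580.9207
5. ⊥bis P2·P4 via (24.325,39.645): [(0, 21.813) (22.403, 26.9355) (24.96, 37.9223) (21.2453, 48) (0, 48)]  |A|=550.3846
6. canonical 5-gon: [(0, 21.813) (22.403, 26.9355) (24.96, 37.9223) (21.2453, 48) (0, 48)]
7. shoelace: 550.3846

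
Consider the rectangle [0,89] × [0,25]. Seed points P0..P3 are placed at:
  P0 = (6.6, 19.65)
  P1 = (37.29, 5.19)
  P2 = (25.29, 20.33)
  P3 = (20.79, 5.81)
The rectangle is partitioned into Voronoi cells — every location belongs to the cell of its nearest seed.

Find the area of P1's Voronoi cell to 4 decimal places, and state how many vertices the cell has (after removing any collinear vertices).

Area of P1's cell: 1374.9313 (5 vertices)

1. box [0,89]×[0,25]: [(0, 0) (89, 0) (89, 25) (0, 25)]
2. ⊥bis P1·P0 via (21.945,12.42): [(16.0932, 0) (89, 0) (89, 25) (27.8722, 25)]  |A|=1675.4327
3. ⊥bis P1·P2 via (31.29,12.76): [(16.6308, 1.1411) (16.0932, 0) (89, 0) (89, 25) (46.7328, 25)]  |A|=1450.4362
4. ⊥bis P1·P3 via (29.04,5.5): [(29.2521, 11.1448) (28.8333, 0) (89, 0) (89, 25) (46.7328, 25)]  |A|=1374.9313
5. canonical 5-gon: [(29.2521, 11.1448) (28.8333, 0) (89, 0) (89, 25) (46.7328, 25)]
6. shoelace: 1374.9313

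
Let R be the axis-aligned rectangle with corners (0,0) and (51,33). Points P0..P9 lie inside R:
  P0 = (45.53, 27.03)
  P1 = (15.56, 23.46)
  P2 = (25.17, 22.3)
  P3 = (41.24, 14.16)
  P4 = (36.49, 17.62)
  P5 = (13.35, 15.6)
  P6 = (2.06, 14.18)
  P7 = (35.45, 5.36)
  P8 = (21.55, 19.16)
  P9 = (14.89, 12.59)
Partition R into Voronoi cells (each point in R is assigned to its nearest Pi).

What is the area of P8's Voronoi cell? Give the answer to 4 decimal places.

Area of P8's cell: 89.0897

1. box [0,51]×[0,33]: [(0, 0) (51, 0) (51, 33) (0, 33)]
2. ⊥bis P8·P0 via (33.54,23.095): [(0, 0) (41.1196, 0) (30.2893, 33) (0, 33)]  |A|=1178.2457
3. ⊥bis P8·P1 via (18.555,21.31): [(3.2573, 0) (41.1196, 0) (30.2893, 33) (26.9468, 33)]  |A|=679.8771
4. ⊥bis P8·P2 via (23.36,20.73): [(20.5031, 24.0237) (3.2573, 0) (41.1196, 0) (40.9846, 0.4112)]  |A|=457.4125
5. ⊥bis P8·P3 via (31.395,16.66): [(30.3749, 12.6428) (20.5031, 24.0237) (3.2573, 0) (27.1644, 0)]  |A|=367.8408
6. ⊥bis P8·P4 via (29.02,18.39): [(28.6344, 14.6493) (20.5031, 24.0237) (3.2573, 0) (27.1244, 0)]  |A|=353.3243
7. ⊥bis P8·P5 via (17.45,17.38): [(28.6344, 14.6493) (20.5031, 24.0237) (16.8032, 18.8697) (24.9955, 0) (27.1244, 0)]  |A|=148.2278
8. ⊥bis P8·P6 via (11.805,16.67): [(28.6344, 14.6493) (20.5031, 24.0237) (16.8032, 18.8697) (24.9955, 0) (27.1244, 0)]  |A|=148.2278
9. ⊥bis P8·P7 via (28.5,12.26): [(28.3752, 12.1343) (28.6344, 14.6493) (20.5031, 24.0237) (16.8032, 18.8697) (22.3585, 6.074)]  |A|=109.0484
10. ⊥bis P8·P9 via (18.22,15.875): [(25.1324, 8.868) (28.3752, 12.1343) (28.6344, 14.6493) (20.5031, 24.0237) (16.8032, 18.8697) (18.0117, 16.0861)]  |A|=89.0897
11. canonical 6-gon: [(25.1324, 8.868) (28.3752, 12.1343) (28.6344, 14.6493) (20.5031, 24.0237) (16.8032, 18.8697) (18.0117, 16.0861)]
12. shoelace: 89.0897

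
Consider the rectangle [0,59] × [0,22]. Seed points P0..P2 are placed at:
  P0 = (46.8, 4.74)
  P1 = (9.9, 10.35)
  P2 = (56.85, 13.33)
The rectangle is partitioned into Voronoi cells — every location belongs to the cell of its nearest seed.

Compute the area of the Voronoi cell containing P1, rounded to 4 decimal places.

1. box [0,59]×[0,22]: [(0, 0) (59, 0) (59, 22) (0, 22)]
2. ⊥bis P1·P0 via (28.35,7.545): [(0, 0) (27.2029, 0) (30.5476, 22) (0, 22)]  |A|=635.256
3. ⊥bis P1·P2 via (33.375,11.84): [(0, 0) (27.2029, 0) (30.5476, 22) (0, 22)]  |A|=635.256
4. canonical 4-gon: [(0, 0) (27.2029, 0) (30.5476, 22) (0, 22)]
5. shoelace: 635.256

Area of P1's cell: 635.2560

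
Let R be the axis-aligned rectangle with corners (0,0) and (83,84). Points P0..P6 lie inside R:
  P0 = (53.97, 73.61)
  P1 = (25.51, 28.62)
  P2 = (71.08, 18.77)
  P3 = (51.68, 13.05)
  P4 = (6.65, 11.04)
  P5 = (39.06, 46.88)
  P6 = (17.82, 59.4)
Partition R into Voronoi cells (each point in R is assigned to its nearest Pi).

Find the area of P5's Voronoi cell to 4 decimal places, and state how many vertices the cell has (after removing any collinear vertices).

Area of P5's cell: 901.5622 (5 vertices)

1. box [0,83]×[0,84]: [(0, 0) (83, 0) (83, 84) (0, 84)]
2. ⊥bis P5·P0 via (46.515,60.245): [(0, 0) (83, 0) (83, 39.8937) (3.9281, 84) (0, 84)]  |A|=5228.2132
3. ⊥bis P5·P1 via (32.285,37.75): [(0, 61.7074) (83, 0.1165) (83, 39.8937) (3.9281, 84) (0, 84)]  |A|=2662.5234
4. ⊥bis P5·P2 via (55.07,32.825): [(0, 61.7074) (48.7001, 25.569) (68.4167, 48.0282) (3.9281, 84) (0, 84)]  |A|=1736.389
5. ⊥bis P5·P3 via (45.37,29.965): [(0, 61.7074) (43.6438, 29.3211) (56.0601, 33.9529) (68.4167, 48.0282) (3.9281, 84) (0, 84)]  |A|=1701.3861
6. ⊥bis P5·P4 via (22.855,28.96): [(0, 61.7074) (43.6438, 29.3211) (56.0601, 33.9529) (68.4167, 48.0282) (3.9281, 84) (0, 84)]  |A|=1701.3861
7. ⊥bis P5·P6 via (28.44,53.14): [(23.2989, 44.4182) (43.6438, 29.3211) (56.0601, 33.9529) (68.4167, 48.0282) (36.0643, 66.0744)]  |A|=901.5622
8. canonical 5-gon: [(23.2989, 44.4182) (43.6438, 29.3211) (56.0601, 33.9529) (68.4167, 48.0282) (36.0643, 66.0744)]
9. shoelace: 901.5622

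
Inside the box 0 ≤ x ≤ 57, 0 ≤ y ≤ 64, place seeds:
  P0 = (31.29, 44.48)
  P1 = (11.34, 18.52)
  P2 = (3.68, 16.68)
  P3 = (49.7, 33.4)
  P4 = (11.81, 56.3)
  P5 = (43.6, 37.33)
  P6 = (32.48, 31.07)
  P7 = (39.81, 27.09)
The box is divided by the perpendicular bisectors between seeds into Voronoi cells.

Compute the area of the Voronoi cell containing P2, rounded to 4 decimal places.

Area of P2's cell: 272.0827

1. box [0,57]×[0,64]: [(0, 0) (57, 0) (57, 64) (0, 64)]
2. ⊥bis P2·P0 via (17.485,30.58): [(0, 47.9455) (0, 0) (48.2754, 0)]  |A|=1157.295
3. ⊥bis P2·P1 via (7.51,17.6): [(0.2899, 47.6576) (0, 47.9455) (0, 0) (11.7377, 0)]  |A|=286.6444
4. ⊥bis P2·P3 via (26.69,25.04): [(0.2899, 47.6576) (0, 47.9455) (0, 0) (11.7377, 0)]  |A|=286.6444
5. ⊥bis P2·P4 via (7.745,36.49): [(2.725, 37.5201) (0, 38.0793) (0, 0) (11.7377, 0)]  |A|=272.0827
6. ⊥bis P2·P5 via (23.64,27.005): [(2.725, 37.5201) (0, 38.0793) (0, 0) (11.7377, 0)]  |A|=272.0827
7. ⊥bis P2·P6 via (18.08,23.875): [(2.725, 37.5201) (0, 38.0793) (0, 0) (11.7377, 0)]  |A|=272.0827
8. ⊥bis P2·P7 via (21.745,21.885): [(2.725, 37.5201) (0, 38.0793) (0, 0) (11.7377, 0)]  |A|=272.0827
9. canonical 4-gon: [(2.725, 37.5201) (0, 38.0793) (0, 0) (11.7377, 0)]
10. shoelace: 272.0827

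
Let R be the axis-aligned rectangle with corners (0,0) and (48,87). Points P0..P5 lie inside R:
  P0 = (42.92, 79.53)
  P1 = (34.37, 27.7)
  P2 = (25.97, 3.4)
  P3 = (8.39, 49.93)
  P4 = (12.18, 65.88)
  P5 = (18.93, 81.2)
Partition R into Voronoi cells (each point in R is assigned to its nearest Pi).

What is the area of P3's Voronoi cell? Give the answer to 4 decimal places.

1. box [0,48]×[0,87]: [(0, 0) (48, 0) (48, 87) (0, 87)]
2. ⊥bis P3·P0 via (25.655,64.73): [(0, 0) (48, 0) (48, 38.6633) (6.5646, 87) (0, 87)]  |A|=3174.5754
3. ⊥bis P3·P1 via (21.38,38.815): [(0, 13.8284) (34.6129, 54.2801) (6.5646, 87) (0, 87)]  |A|=1373.7363
4. ⊥bis P3·P2 via (17.18,26.665): [(0, 20.174) (8.0236, 23.2055) (34.6129, 54.2801) (6.5646, 87) (0, 87)]  |A|=1348.2787
5. ⊥bis P3·P4 via (10.285,57.905): [(0, 60.3489) (0, 20.174) (8.0236, 23.2055) (33.0799, 52.4885)]  |A|=743.9887
6. ⊥bis P3·P5 via (13.66,65.565): [(0, 60.3489) (0, 20.174) (8.0236, 23.2055) (33.0799, 52.4885)]  |A|=743.9887
7. canonical 4-gon: [(0, 60.3489) (0, 20.174) (8.0236, 23.2055) (33.0799, 52.4885)]
8. shoelace: 743.9887

Area of P3's cell: 743.9887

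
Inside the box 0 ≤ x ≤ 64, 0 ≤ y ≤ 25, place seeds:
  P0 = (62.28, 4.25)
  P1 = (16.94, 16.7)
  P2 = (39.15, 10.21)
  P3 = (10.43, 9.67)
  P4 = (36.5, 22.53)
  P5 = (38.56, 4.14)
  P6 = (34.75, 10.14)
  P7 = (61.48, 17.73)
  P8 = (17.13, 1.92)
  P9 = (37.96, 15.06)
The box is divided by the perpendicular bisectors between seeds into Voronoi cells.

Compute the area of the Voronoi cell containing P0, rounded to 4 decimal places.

Area of P0's cell: 143.1126

1. box [0,64]×[0,25]: [(0, 0) (64, 0) (64, 25) (0, 25)]
2. ⊥bis P0·P1 via (39.61,10.475): [(36.7336, 0) (64, 0) (64, 25) (43.5984, 25)]  |A|=595.8488
3. ⊥bis P0·P2 via (50.715,7.23): [(48.852, 0) (64, 0) (64, 25) (55.2939, 25)]  |A|=298.1764
4. ⊥bis P0·P3 via (36.355,6.96): [(48.852, 0) (64, 0) (64, 25) (55.2939, 25)]  |A|=298.1764
5. ⊥bis P0·P4 via (49.39,13.39): [(53.9647, 19.8416) (48.852, 0) (64, 0) (64, 25) (57.6224, 25)]  |A|=292.1707
6. ⊥bis P0·P5 via (50.42,4.195): [(53.9647, 19.8416) (50.4114, 6.0517) (50.4395, 0) (64, 0) (64, 25) (57.6224, 25)]  |A|=287.3674
7. ⊥bis P0·P6 via (48.515,7.195): [(53.9647, 19.8416) (50.4114, 6.0517) (50.4395, 0) (64, 0) (64, 25) (57.6224, 25)]  |A|=287.3674
8. ⊥bis P0·P7 via (61.88,10.99): [(51.5255, 10.3755) (50.4114, 6.0517) (50.4395, 0) (64, 0) (64, 11.1158)]  |A|=143.1126
9. ⊥bis P0·P8 via (39.705,3.085): [(51.5255, 10.3755) (50.4114, 6.0517) (50.4395, 0) (64, 0) (64, 11.1158)]  |A|=143.1126
10. ⊥bis P0·P9 via (50.12,9.655): [(51.5255, 10.3755) (50.4114, 6.0517) (50.4395, 0) (64, 0) (64, 11.1158)]  |A|=143.1126
11. canonical 5-gon: [(51.5255, 10.3755) (50.4114, 6.0517) (50.4395, 0) (64, 0) (64, 11.1158)]
12. shoelace: 143.1126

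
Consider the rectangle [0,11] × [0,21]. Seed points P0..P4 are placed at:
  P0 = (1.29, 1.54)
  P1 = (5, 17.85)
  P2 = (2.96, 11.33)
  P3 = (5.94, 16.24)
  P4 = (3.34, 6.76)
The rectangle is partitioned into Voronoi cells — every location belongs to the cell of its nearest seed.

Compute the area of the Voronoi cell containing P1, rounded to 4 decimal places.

1. box [0,11]×[0,21]: [(0, 0) (11, 0) (11, 21) (0, 21)]
2. ⊥bis P1·P0 via (3.145,9.695): [(0, 10.4104) (11, 7.9082) (11, 21) (0, 21)]  |A|=130.2476
3. ⊥bis P1·P2 via (3.98,14.59): [(0, 15.8353) (11, 12.3936) (11, 21) (0, 21)]  |A|=75.7414
4. ⊥bis P1·P3 via (5.47,17.045): [(0, 15.8353) (2.2124, 15.1431) (11, 20.2737) (11, 21) (0, 21)]  |A|=41.1177
5. ⊥bis P1·P4 via (4.17,12.305): [(0, 15.8353) (2.2124, 15.1431) (11, 20.2737) (11, 21) (0, 21)]  |A|=41.1177
6. canonical 5-gon: [(0, 15.8353) (2.2124, 15.1431) (11, 20.2737) (11, 21) (0, 21)]
7. shoelace: 41.1177

Area of P1's cell: 41.1177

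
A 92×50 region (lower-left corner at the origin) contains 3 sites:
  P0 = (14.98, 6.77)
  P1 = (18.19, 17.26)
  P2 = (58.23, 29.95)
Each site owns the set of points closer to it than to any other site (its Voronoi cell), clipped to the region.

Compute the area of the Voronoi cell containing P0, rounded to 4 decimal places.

1. box [0,92]×[0,50]: [(0, 0) (92, 0) (92, 50) (0, 50)]
2. ⊥bis P0·P1 via (16.585,12.015): [(0, 17.0901) (0, 0) (55.849, 0)]  |A|=477.2324
3. ⊥bis P0·P2 via (36.605,18.36): [(44.6003, 3.4422) (0, 17.0901) (0, 0) (46.4451, 0)]  |A|=461.0476
4. canonical 4-gon: [(44.6003, 3.4422) (0, 17.0901) (0, 0) (46.4451, 0)]
5. shoelace: 461.0476

Area of P0's cell: 461.0476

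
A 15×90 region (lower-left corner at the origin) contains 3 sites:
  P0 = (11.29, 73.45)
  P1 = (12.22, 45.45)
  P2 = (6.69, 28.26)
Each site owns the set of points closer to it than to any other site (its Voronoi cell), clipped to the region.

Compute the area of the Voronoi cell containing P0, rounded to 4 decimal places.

Area of P0's cell: 460.3699

1. box [0,15]×[0,90]: [(0, 0) (15, 0) (15, 90) (0, 90)]
2. ⊥bis P0·P1 via (11.755,59.45): [(0, 59.0596) (15, 59.5578) (15, 90) (0, 90)]  |A|=460.3699
3. ⊥bis P0·P2 via (8.99,50.855): [(0, 59.0596) (15, 59.5578) (15, 90) (0, 90)]  |A|=460.3699
4. canonical 4-gon: [(0, 59.0596) (15, 59.5578) (15, 90) (0, 90)]
5. shoelace: 460.3699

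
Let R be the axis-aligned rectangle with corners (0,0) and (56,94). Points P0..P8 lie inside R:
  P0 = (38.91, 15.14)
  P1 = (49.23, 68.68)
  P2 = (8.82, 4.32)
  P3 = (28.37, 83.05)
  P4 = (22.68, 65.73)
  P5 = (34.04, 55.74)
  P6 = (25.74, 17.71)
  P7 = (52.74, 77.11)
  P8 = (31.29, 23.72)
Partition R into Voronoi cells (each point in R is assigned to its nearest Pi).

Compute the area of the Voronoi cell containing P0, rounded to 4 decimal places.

1. box [0,56]×[0,94]: [(0, 0) (56, 0) (56, 94) (0, 94)]
2. ⊥bis P0·P1 via (44.07,41.91): [(0, 50.4046) (0, 0) (56, 0) (56, 39.6105)]  |A|=2520.4224
3. ⊥bis P0·P2 via (23.865,9.73): [(9.9269, 48.4912) (27.3638, 0) (56, 0) (56, 39.6105)]  |A|=1606.789
4. ⊥bis P0·P3 via (33.64,49.095): [(18.7687, 46.7869) (10.9748, 45.5772) (27.3638, 0) (56, 0) (56, 39.6105)]  |A|=1594.7997
5. ⊥bis P0·P4 via (30.795,40.435): [(38.6495, 42.9548) (14.6826, 35.2659) (27.3638, 0) (56, 0) (56, 39.6105)]  |A|=1430.022
6. ⊥bis P0·P5 via (36.475,35.44): [(15.5237, 32.9269) (27.3638, 0) (56, 0) (56, 37.782)]  |A|=1236.0893
7. ⊥bis P0·P6 via (32.325,16.425): [(36.0251, 35.386) (29.1198, 0) (56, 0) (56, 37.782)]  |A|=852.9384
8. ⊥bis P0·P7 via (45.825,46.125): [(36.0251, 35.386) (29.1198, 0) (56, 0) (56, 37.782)]  |A|=852.9384
9. ⊥bis P0·P8 via (35.1,19.43): [(55.7273, 37.7493) (32.4526, 17.0788) (29.1198, 0) (56, 0) (56, 37.782)]  |A|=676.8133
10. canonical 5-gon: [(55.7273, 37.7493) (32.4526, 17.0788) (29.1198, 0) (56, 0) (56, 37.782)]
11. shoelace: 676.8133

Area of P0's cell: 676.8133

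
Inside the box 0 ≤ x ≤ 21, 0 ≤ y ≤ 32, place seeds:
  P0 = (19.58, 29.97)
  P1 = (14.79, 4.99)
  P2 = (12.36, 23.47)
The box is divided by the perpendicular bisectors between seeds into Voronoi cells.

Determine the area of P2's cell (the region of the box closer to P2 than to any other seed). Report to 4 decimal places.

1. box [0,21]×[0,32]: [(0, 0) (21, 0) (21, 32) (0, 32)]
2. ⊥bis P2·P0 via (15.97,26.72): [(0, 0) (21, 0) (21, 21.1328) (11.2165, 32) (0, 32)]  |A|=618.8407
3. ⊥bis P2·P1 via (13.575,14.23): [(0, 12.445) (21, 15.2063) (21, 21.1328) (11.2165, 32) (0, 32)]  |A|=328.5019
4. canonical 5-gon: [(0, 12.445) (21, 15.2063) (21, 21.1328) (11.2165, 32) (0, 32)]
5. shoelace: 328.5019

Area of P2's cell: 328.5019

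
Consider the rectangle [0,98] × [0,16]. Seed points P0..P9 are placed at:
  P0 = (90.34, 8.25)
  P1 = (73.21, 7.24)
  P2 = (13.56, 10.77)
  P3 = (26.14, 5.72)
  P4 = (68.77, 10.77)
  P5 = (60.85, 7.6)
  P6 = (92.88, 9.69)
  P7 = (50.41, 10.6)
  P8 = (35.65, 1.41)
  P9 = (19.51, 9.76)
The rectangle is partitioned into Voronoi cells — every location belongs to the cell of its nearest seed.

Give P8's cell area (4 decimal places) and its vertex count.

Area of P8's cell: 142.1261 (4 vertices)

1. box [0,98]×[0,16]: [(0, 0) (98, 0) (98, 16) (0, 16)]
2. ⊥bis P8·P0 via (62.995,4.83): [(0, 0) (63.5991, 0) (61.598, 16) (0, 16)]  |A|=1001.5765
3. ⊥bis P8·P1 via (54.43,4.325): [(0, 0) (55.1013, 0) (52.6178, 16) (0, 16)]  |A|=861.7532
4. ⊥bis P8·P2 via (24.605,6.09): [(22.0245, 0) (55.1013, 0) (52.6178, 16) (28.8041, 16)]  |A|=455.1242
5. ⊥bis P8·P3 via (30.895,3.565): [(29.2793, 0) (55.1013, 0) (52.6178, 16) (36.5306, 16)]  |A|=335.2736
6. ⊥bis P8·P4 via (52.21,6.09): [(29.2793, 0) (53.9311, 0) (49.4093, 16) (36.5306, 16)]  |A|=300.2439
7. ⊥bis P8·P5 via (48.25,4.505): [(29.2793, 0) (49.3566, 0) (45.4264, 16) (36.5306, 16)]  |A|=231.7845
8. ⊥bis P8·P6 via (64.265,5.55): [(29.2793, 0) (49.3566, 0) (45.4264, 16) (36.5306, 16)]  |A|=231.7845
9. ⊥bis P8·P7 via (43.03,6.005): [(29.2793, 0) (46.7689, 0) (36.8068, 16) (36.5306, 16)]  |A|=142.1261
10. ⊥bis P8·P9 via (27.58,5.585): [(29.2793, 0) (46.7689, 0) (36.8068, 16) (36.5306, 16)]  |A|=142.1261
11. canonical 4-gon: [(29.2793, 0) (46.7689, 0) (36.8068, 16) (36.5306, 16)]
12. shoelace: 142.1261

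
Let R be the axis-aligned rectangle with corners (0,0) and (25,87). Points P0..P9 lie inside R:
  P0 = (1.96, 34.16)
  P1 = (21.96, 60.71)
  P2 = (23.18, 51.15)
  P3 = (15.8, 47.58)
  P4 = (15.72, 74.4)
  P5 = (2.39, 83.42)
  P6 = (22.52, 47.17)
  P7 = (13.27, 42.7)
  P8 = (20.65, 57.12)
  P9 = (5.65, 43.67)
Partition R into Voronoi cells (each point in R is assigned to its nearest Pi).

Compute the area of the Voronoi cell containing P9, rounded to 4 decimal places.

1. box [0,25]×[0,87]: [(0, 0) (25, 0) (25, 87) (0, 87)]
2. ⊥bis P9·P0 via (3.805,38.915): [(0, 40.3914) (25, 30.6911) (25, 87) (0, 87)]  |A|=1286.4692
3. ⊥bis P9·P1 via (13.805,52.19): [(0, 65.4036) (0, 40.3914) (25, 30.6911) (25, 41.4746)]  |A|=447.4466
4. ⊥bis P9·P2 via (14.415,47.41): [(11.3884, 54.5031) (0, 65.4036) (0, 40.3914) (20.8642, 32.2958)]  |A|=335.7366
5. ⊥bis P9·P3 via (10.725,45.625): [(4.9199, 60.6944) (0, 65.4036) (0, 40.3914) (14.9802, 34.5789)]  |A|=227.8996
6. ⊥bis P9·P4 via (10.685,59.035): [(4.9199, 60.6944) (4.555, 61.0438) (0, 62.5364) (0, 40.3914) (14.9802, 34.5789)]  |A|=221.3696
7. ⊥bis P9·P5 via (4.02,63.545): [(4.9199, 60.6944) (4.555, 61.0438) (0, 62.5364) (0, 40.3914) (14.9802, 34.5789)]  |A|=221.3696
8. ⊥bis P9·P6 via (14.085,45.42): [(4.9199, 60.6944) (4.555, 61.0438) (0, 62.5364) (0, 40.3914) (14.9802, 34.5789)]  |A|=221.3696
9. ⊥bis P9·P7 via (9.46,43.185): [(10.0077, 47.4872) (4.9199, 60.6944) (4.555, 61.0438) (0, 62.5364) (0, 40.3914) (8.6759, 37.025)]  |A|=186.7623
10. ⊥bis P9·P8 via (13.15,50.395): [(10.0077, 47.4872) (5.677, 58.7292) (3.2049, 61.4862) (0, 62.5364) (0, 40.3914) (8.6759, 37.025)]  |A|=185.2217
11. canonical 6-gon: [(10.0077, 47.4872) (5.677, 58.7292) (3.2049, 61.4862) (0, 62.5364) (0, 40.3914) (8.6759, 37.025)]
12. shoelace: 185.2217

Area of P9's cell: 185.2217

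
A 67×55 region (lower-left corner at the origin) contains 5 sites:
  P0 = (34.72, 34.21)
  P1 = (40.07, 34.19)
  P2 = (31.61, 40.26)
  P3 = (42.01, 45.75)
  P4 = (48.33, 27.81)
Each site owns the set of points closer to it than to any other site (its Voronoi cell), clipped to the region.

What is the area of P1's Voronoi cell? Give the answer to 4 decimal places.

Area of P1's cell: 115.4136

1. box [0,67]×[0,55]: [(0, 0) (67, 0) (67, 55) (0, 55)]
2. ⊥bis P1·P0 via (37.395,34.2): [(37.2671, 0) (67, 0) (67, 55) (37.4728, 55)]  |A|=1629.6526
3. ⊥bis P1·P2 via (35.84,37.225): [(37.4145, 39.4195) (37.2671, 0) (67, 0) (67, 55) (48.5935, 55)]  |A|=1543.0193
4. ⊥bis P1·P3 via (41.04,39.97): [(38.1567, 40.4539) (37.4145, 39.4195) (37.2671, 0) (67, 0) (67, 35.6134)]  |A|=1129.5605
5. ⊥bis P1·P4 via (44.2,31): [(49.9708, 38.4712) (38.1567, 40.4539) (37.4145, 39.4195) (37.3499, 22.1314)]  |A|=115.4136
6. canonical 4-gon: [(49.9708, 38.4712) (38.1567, 40.4539) (37.4145, 39.4195) (37.3499, 22.1314)]
7. shoelace: 115.4136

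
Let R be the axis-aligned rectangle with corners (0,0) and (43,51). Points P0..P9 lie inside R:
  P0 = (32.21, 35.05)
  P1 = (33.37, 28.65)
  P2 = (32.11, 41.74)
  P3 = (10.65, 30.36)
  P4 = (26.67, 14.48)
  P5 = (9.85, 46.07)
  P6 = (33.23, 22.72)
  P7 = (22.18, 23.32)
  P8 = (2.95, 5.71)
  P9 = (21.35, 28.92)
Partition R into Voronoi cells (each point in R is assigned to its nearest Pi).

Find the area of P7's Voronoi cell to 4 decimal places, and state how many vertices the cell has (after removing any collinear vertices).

Area of P7's cell: 138.3573 (6 vertices)

1. box [0,43]×[0,51]: [(0, 0) (43, 0) (43, 51) (0, 51)]
2. ⊥bis P7·P0 via (27.195,29.185): [(0, 0) (43, 0) (43, 15.6706) (1.6825, 51) (0, 51)]  |A|=1463.1391
3. ⊥bis P7·P1 via (27.775,25.985): [(0, 0) (40.1521, 0) (25.602, 30.5472) (1.6825, 51) (0, 51)]  |A|=1283.3231
4. ⊥bis P7·P2 via (27.145,32.53): [(0, 47.1635) (0, 0) (40.1521, 0) (25.602, 30.5472) (16.6943, 38.1638)]  |A|=1240.5009
5. ⊥bis P7·P3 via (16.415,26.84): [(0.027, 0) (40.1521, 0) (25.602, 30.5472) (21.0533, 34.4366)]  |A|=732.0641
6. ⊥bis P7·P4 via (24.425,18.9): [(5.7868, 9.4333) (29.8397, 21.6502) (25.602, 30.5472) (21.0533, 34.4366)]  |A|=219.4389
7. ⊥bis P7·P5 via (16.015,34.695): [(5.7868, 9.4333) (29.8397, 21.6502) (25.602, 30.5472) (21.0533, 34.4366)]  |A|=219.4389
8. ⊥bis P7·P6 via (27.705,23.02): [(5.7868, 9.4333) (27.568, 20.4964) (27.8567, 25.8135) (25.602, 30.5472) (21.0533, 34.4366)]  |A|=213.5659
9. ⊥bis P7·P8 via (12.565,14.515): [(10.3599, 16.923) (13.5894, 13.3964) (27.568, 20.4964) (27.8567, 25.8135) (25.602, 30.5472) (21.0533, 34.4366)]  |A|=193.4082
10. ⊥bis P7·P9 via (21.765,26.12): [(15.3993, 25.1765) (10.3599, 16.923) (13.5894, 13.3964) (27.568, 20.4964) (27.8567, 25.8135) (27.3186, 26.9431)]  |A|=138.3573
11. canonical 6-gon: [(15.3993, 25.1765) (10.3599, 16.923) (13.5894, 13.3964) (27.568, 20.4964) (27.8567, 25.8135) (27.3186, 26.9431)]
12. shoelace: 138.3573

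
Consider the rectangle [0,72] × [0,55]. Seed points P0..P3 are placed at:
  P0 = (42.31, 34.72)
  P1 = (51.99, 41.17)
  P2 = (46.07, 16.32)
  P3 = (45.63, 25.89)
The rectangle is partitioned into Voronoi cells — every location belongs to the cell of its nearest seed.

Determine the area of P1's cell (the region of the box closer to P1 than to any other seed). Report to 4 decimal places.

Area of P1's cell: 735.3892

1. box [0,72]×[0,55]: [(0, 0) (72, 0) (72, 55) (0, 55)]
2. ⊥bis P1·P0 via (47.15,37.945): [(72, 0.6507) (72, 55) (35.7859, 55)]  |A|=984.1056
3. ⊥bis P1·P2 via (49.03,28.745): [(54.0821, 27.5414) (72, 23.2729) (72, 55) (35.7859, 55)]  |A|=781.4353
4. ⊥bis P1·P3 via (48.81,33.53): [(50.5838, 32.7917) (72, 23.8776) (72, 55) (35.7859, 55)]  |A|=735.3892
5. canonical 4-gon: [(50.5838, 32.7917) (72, 23.8776) (72, 55) (35.7859, 55)]
6. shoelace: 735.3892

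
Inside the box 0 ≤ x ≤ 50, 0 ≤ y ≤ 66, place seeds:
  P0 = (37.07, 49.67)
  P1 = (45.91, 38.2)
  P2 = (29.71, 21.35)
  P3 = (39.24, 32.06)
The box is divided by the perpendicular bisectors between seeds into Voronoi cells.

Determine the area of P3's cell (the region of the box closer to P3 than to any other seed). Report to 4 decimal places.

1. box [0,50]×[0,66]: [(0, 0) (50, 0) (50, 66) (0, 66)]
2. ⊥bis P3·P0 via (38.155,40.865): [(0, 36.1633) (0, 0) (50, 0) (50, 42.3246)]  |A|=1962.1985
3. ⊥bis P3·P1 via (42.575,35.13): [(37.3832, 40.7699) (0, 36.1633) (0, 0) (50, 0) (50, 27.0641)]  |A|=1865.9293
4. ⊥bis P3·P2 via (34.475,26.705): [(37.3832, 40.7699) (20.945, 38.7443) (50, 12.8905) (50, 27.0641)]  |A|=331.3346
5. canonical 4-gon: [(37.3832, 40.7699) (20.945, 38.7443) (50, 12.8905) (50, 27.0641)]
6. shoelace: 331.3346

Area of P3's cell: 331.3346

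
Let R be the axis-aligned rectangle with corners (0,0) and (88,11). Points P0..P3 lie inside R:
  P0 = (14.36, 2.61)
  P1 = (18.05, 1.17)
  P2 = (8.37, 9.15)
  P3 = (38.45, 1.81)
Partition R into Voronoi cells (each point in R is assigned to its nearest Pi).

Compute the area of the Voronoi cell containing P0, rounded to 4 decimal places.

Area of P0's cell: 73.3004

1. box [0,88]×[0,11]: [(0, 0) (88, 0) (88, 11) (0, 11)]
2. ⊥bis P0·P1 via (16.205,1.89): [(0, 0) (15.4674, 0) (19.7601, 11) (0, 11)]  |A|=193.7516
3. ⊥bis P0·P2 via (11.365,5.88): [(4.9451, 0) (15.4674, 0) (19.7601, 11) (16.9551, 11)]  |A|=73.3004
4. ⊥bis P0·P3 via (26.405,2.21): [(4.9451, 0) (15.4674, 0) (19.7601, 11) (16.9551, 11)]  |A|=73.3004
5. canonical 4-gon: [(4.9451, 0) (15.4674, 0) (19.7601, 11) (16.9551, 11)]
6. shoelace: 73.3004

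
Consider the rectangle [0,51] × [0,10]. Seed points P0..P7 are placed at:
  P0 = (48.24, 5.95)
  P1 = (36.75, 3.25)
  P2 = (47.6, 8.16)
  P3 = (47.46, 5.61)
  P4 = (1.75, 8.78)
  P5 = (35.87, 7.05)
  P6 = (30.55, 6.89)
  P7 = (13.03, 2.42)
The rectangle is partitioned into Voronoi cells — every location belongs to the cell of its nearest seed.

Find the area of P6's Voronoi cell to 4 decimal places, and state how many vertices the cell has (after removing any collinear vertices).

Area of P6's cell: 109.5629 (5 vertices)

1. box [0,51]×[0,10]: [(0, 0) (51, 0) (51, 10) (0, 10)]
2. ⊥bis P6·P0 via (39.395,6.42): [(0, 0) (39.0539, 0) (39.5852, 10) (0, 10)]  |A|=393.1954
3. ⊥bis P6·P1 via (33.65,5.07): [(0, 0) (30.6734, 0) (36.5444, 10) (0, 10)]  |A|=336.089
4. ⊥bis P6·P2 via (39.075,7.525): [(0, 0) (30.6734, 0) (36.5444, 10) (0, 10)]  |A|=336.089
5. ⊥bis P6·P3 via (39.005,6.25): [(0, 0) (30.6734, 0) (36.5444, 10) (0, 10)]  |A|=336.089
6. ⊥bis P6·P4 via (16.15,7.835): [(15.6358, 0) (30.6734, 0) (36.5444, 10) (16.2921, 10)]  |A|=176.4495
7. ⊥bis P6·P5 via (33.21,6.97): [(15.6358, 0) (30.6734, 0) (33.2858, 4.4497) (33.1189, 10) (16.2921, 10)]  |A|=166.9431
8. ⊥bis P6·P7 via (21.79,4.655): [(22.9777, 0) (30.6734, 0) (33.2858, 4.4497) (33.1189, 10) (20.4263, 10)]  |A|=109.5629
9. canonical 5-gon: [(22.9777, 0) (30.6734, 0) (33.2858, 4.4497) (33.1189, 10) (20.4263, 10)]
10. shoelace: 109.5629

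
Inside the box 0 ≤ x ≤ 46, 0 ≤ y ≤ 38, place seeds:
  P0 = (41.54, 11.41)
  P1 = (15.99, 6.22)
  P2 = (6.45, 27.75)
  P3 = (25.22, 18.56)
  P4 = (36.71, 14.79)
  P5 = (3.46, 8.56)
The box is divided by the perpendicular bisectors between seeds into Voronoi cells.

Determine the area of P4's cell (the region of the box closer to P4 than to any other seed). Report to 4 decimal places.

1. box [0,46]×[0,38]: [(0, 0) (46, 0) (46, 38) (0, 38)]
2. ⊥bis P4·P0 via (39.125,13.1): [(0, 0) (29.9577, 0) (46, 22.9243) (46, 38) (0, 38)]  |A|=1564.1206
3. ⊥bis P4·P1 via (26.35,10.505): [(30.4211, 0.6622) (46, 22.9243) (46, 38) (14.9778, 38)]  |A|=696.5822
4. ⊥bis P4·P2 via (21.58,21.27): [(21.7415, 21.6471) (30.4211, 0.6622) (46, 22.9243) (46, 38) (28.7453, 38)]  |A|=584.0132
5. ⊥bis P4·P3 via (30.965,16.675): [(27.7946, 7.0124) (30.4211, 0.6622) (46, 22.9243) (46, 38) (37.962, 38)]  |A|=340.4696
6. ⊥bis P4·P5 via (20.085,11.675): [(27.7946, 7.0124) (30.4211, 0.6622) (46, 22.9243) (46, 38) (37.962, 38)]  |A|=340.4696
7. canonical 5-gon: [(27.7946, 7.0124) (30.4211, 0.6622) (46, 22.9243) (46, 38) (37.962, 38)]
8. shoelace: 340.4696

Area of P4's cell: 340.4696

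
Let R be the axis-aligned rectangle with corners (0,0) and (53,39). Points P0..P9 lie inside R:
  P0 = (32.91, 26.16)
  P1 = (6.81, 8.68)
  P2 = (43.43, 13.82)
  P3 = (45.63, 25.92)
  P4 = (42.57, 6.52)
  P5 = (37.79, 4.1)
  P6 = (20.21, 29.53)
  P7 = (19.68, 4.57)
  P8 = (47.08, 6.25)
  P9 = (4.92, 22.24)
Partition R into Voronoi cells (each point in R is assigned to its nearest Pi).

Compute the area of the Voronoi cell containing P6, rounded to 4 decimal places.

1. box [0,53]×[0,39]: [(0, 0) (53, 0) (53, 39) (0, 39)]
2. ⊥bis P6·P0 via (26.56,27.845): [(0, 0) (19.1712, 0) (29.52, 39) (0, 39)]  |A|=949.4791
3. ⊥bis P6·P1 via (13.51,19.105): [(0, 27.7877) (22.6774, 13.2132) (29.52, 39) (0, 39)]  |A|=507.746
4. ⊥bis P6·P2 via (31.82,21.675): [(0, 27.7877) (22.6774, 13.2132) (29.52, 39) (0, 39)]  |A|=507.746
5. ⊥bis P6·P3 via (32.92,27.725): [(0, 27.7877) (22.6774, 13.2132) (29.52, 39) (0, 39)]  |A|=507.746
6. ⊥bis P6·P4 via (31.39,18.025): [(0, 27.7877) (22.6774, 13.2132) (29.52, 39) (0, 39)]  |A|=507.746
7. ⊥bis P6·P5 via (29,16.815): [(0, 27.7877) (22.6774, 13.2132) (29.52, 39) (0, 39)]  |A|=507.746
8. ⊥bis P6·P7 via (19.945,17.05): [(0, 27.7877) (16.5969, 17.1211) (23.6745, 16.9708) (29.52, 39) (0, 39)]  |A|=494.3738
9. ⊥bis P6·P8 via (33.645,17.89): [(0, 27.7877) (16.5969, 17.1211) (23.6745, 16.9708) (29.52, 39) (0, 39)]  |A|=494.3738
10. ⊥bis P6·P9 via (12.565,25.885): [(16.745, 17.1179) (23.6745, 16.9708) (29.52, 39) (6.312, 39)]  |A|=330.6754
11. canonical 4-gon: [(16.745, 17.1179) (23.6745, 16.9708) (29.52, 39) (6.312, 39)]
12. shoelace: 330.6754

Area of P6's cell: 330.6754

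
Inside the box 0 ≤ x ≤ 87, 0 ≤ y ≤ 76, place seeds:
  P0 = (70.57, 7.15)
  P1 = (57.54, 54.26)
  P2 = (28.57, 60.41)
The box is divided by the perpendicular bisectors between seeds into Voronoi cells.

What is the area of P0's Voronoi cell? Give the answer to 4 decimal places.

1. box [0,87]×[0,76]: [(0, 0) (87, 0) (87, 76) (0, 76)]
2. ⊥bis P0·P1 via (64.055,30.705): [(0, 12.9882) (0, 0) (87, 0) (87, 37.0513)]  |A|=2176.7191
3. ⊥bis P0·P2 via (49.57,33.78): [(35.7392, 22.8732) (6.7337, 0) (87, 0) (87, 37.0513)]  |A|=1867.6136
4. canonical 4-gon: [(35.7392, 22.8732) (6.7337, 0) (87, 0) (87, 37.0513)]
5. shoelace: 1867.6136

Area of P0's cell: 1867.6136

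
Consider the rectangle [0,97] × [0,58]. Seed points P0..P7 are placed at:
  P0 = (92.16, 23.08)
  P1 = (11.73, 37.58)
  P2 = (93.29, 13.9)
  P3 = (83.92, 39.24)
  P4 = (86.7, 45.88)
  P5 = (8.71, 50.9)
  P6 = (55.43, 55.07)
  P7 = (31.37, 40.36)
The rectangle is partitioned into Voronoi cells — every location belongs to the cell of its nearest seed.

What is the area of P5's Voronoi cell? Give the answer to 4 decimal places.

1. box [0,97]×[0,58]: [(0, 0) (97, 0) (97, 58) (0, 58)]
2. ⊥bis P5·P0 via (50.435,36.99): [(0, 0) (38.1035, 0) (57.4392, 58) (0, 58)]  |A|=2770.7382
3. ⊥bis P5·P1 via (10.22,44.24): [(0, 41.9229) (56.3377, 54.6961) (57.4392, 58) (0, 58)]  |A|=547.761
4. ⊥bis P5·P2 via (51,32.4): [(0, 41.9229) (56.3377, 54.6961) (57.4392, 58) (0, 58)]  |A|=547.761
5. ⊥bis P5·P3 via (46.315,45.07): [(0, 41.9229) (47.4966, 52.6916) (48.3196, 58) (0, 58)]  |A|=510.0547
6. ⊥bis P5·P4 via (47.705,48.39): [(0, 41.9229) (47.4966, 52.6916) (48.3196, 58) (0, 58)]  |A|=510.0547
7. ⊥bis P5·P6 via (32.07,52.985): [(0, 41.9229) (32.4017, 49.2692) (31.6224, 58) (0, 58)]  |A|=398.5079
8. ⊥bis P5·P7 via (20.04,45.63): [(0, 41.9229) (20.4749, 46.5651) (25.7937, 58) (0, 58)]  |A|=312.0641
9. canonical 4-gon: [(0, 41.9229) (20.4749, 46.5651) (25.7937, 58) (0, 58)]
10. shoelace: 312.0641

Area of P5's cell: 312.0641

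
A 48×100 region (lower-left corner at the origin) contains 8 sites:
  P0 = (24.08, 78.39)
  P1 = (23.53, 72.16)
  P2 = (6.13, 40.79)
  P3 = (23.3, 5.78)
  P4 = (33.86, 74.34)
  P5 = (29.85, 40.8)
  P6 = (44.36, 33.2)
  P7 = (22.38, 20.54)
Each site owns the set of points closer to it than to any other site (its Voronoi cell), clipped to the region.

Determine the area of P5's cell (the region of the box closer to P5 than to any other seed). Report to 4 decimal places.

Area of P5's cell: 576.9715

1. box [0,48]×[0,100]: [(0, 0) (48, 0) (48, 100) (0, 100)]
2. ⊥bis P5·P0 via (26.965,59.595): [(0, 55.4559) (0, 0) (48, 0) (48, 62.8238)]  |A|=2838.7141
3. ⊥bis P5·P1 via (26.69,56.48): [(0, 51.1011) (0, 0) (48, 0) (48, 60.7746)]  |A|=2685.0184
4. ⊥bis P5·P2 via (17.99,40.795): [(17.9841, 54.7255) (18.0072, 0) (48, 0) (48, 60.7746)]  |A|=1732.7871
5. ⊥bis P5·P3 via (26.575,23.29): [(17.9841, 54.7255) (17.9967, 24.8945) (48, 19.2828) (48, 60.7746)]  |A|=1070.1869
6. ⊥bis P5·P4 via (31.855,57.57): [(32.0079, 57.5517) (17.9841, 54.7255) (17.9967, 24.8945) (48, 19.2828) (48, 55.6397)]  |A|=1029.128
7. ⊥bis P5·P6 via (37.105,37): [(46.9348, 55.7671) (32.0079, 57.5517) (17.9841, 54.7255) (17.9967, 24.8945) (29.6252, 22.7195)]  |A|=676.3981
8. ⊥bis P5·P7 via (26.115,30.67): [(32.5473, 28.2984) (46.9348, 55.7671) (32.0079, 57.5517) (17.9841, 54.7255) (17.993, 33.6646)]  |A|=576.9715
9. canonical 5-gon: [(32.5473, 28.2984) (46.9348, 55.7671) (32.0079, 57.5517) (17.9841, 54.7255) (17.993, 33.6646)]
10. shoelace: 576.9715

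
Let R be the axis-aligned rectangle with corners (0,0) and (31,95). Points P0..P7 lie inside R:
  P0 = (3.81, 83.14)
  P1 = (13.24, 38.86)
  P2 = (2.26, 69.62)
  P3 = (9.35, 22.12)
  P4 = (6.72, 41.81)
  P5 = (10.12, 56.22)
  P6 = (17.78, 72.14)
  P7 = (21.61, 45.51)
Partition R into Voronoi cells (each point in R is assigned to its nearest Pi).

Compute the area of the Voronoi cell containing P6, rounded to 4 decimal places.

Area of P6's cell: 564.5299

1. box [0,31]×[0,95]: [(0, 0) (31, 0) (31, 95) (0, 95)]
2. ⊥bis P6·P0 via (10.795,77.64): [(0, 63.9303) (0, 0) (31, 0) (31, 95) (24.4643, 95)]  |A|=2564.9515
3. ⊥bis P6·P1 via (15.51,55.5): [(0, 63.9303) (0, 57.6158) (31, 53.3869) (31, 95) (24.4643, 95)]  |A|=844.4092
4. ⊥bis P6·P2 via (10.02,70.88): [(9.2425, 75.6683) (12.4495, 55.9175) (31, 53.3869) (31, 95) (24.4643, 95)]  |A|=695.0078
5. ⊥bis P6·P3 via (13.565,47.13): [(9.2425, 75.6683) (12.4495, 55.9175) (31, 53.3869) (31, 95) (24.4643, 95)]  |A|=695.0078
6. ⊥bis P6·P4 via (12.25,56.975): [(9.2425, 75.6683) (12.2795, 56.9642) (16.7641, 55.3289) (31, 53.3869) (31, 95) (24.4643, 95)]  |A|=692.7997
7. ⊥bis P6·P5 via (13.95,64.18): [(9.2425, 75.6683) (10.867, 65.6634) (31, 55.9763) (31, 95) (24.4643, 95)]  |A|=580.5482
8. ⊥bis P6·P7 via (19.695,58.825): [(9.2425, 75.6683) (10.867, 65.6634) (23.8404, 59.4212) (31, 60.4509) (31, 95) (24.4643, 95)]  |A|=564.5299
9. canonical 6-gon: [(9.2425, 75.6683) (10.867, 65.6634) (23.8404, 59.4212) (31, 60.4509) (31, 95) (24.4643, 95)]
10. shoelace: 564.5299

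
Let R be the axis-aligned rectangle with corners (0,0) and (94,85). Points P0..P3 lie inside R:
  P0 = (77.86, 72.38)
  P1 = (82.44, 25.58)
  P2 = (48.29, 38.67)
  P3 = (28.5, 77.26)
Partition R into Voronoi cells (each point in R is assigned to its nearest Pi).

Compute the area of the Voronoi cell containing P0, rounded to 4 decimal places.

Area of P0's cell: 1332.8984

1. box [0,94]×[0,85]: [(0, 0) (94, 0) (94, 85) (0, 85)]
2. ⊥bis P0·P1 via (80.15,48.98): [(0, 41.1363) (94, 50.3354) (94, 85) (0, 85)]  |A|=3690.8317
3. ⊥bis P0·P2 via (63.075,55.525): [(71.5012, 48.1336) (94, 50.3354) (94, 85) (29.4733, 85)]  |A|=1579.3886
4. ⊥bis P0·P3 via (53.18,74.82): [(52.2143, 65.0519) (71.5012, 48.1336) (94, 50.3354) (94, 85) (54.1865, 85)]  |A|=1332.8984
5. canonical 5-gon: [(52.2143, 65.0519) (71.5012, 48.1336) (94, 50.3354) (94, 85) (54.1865, 85)]
6. shoelace: 1332.8984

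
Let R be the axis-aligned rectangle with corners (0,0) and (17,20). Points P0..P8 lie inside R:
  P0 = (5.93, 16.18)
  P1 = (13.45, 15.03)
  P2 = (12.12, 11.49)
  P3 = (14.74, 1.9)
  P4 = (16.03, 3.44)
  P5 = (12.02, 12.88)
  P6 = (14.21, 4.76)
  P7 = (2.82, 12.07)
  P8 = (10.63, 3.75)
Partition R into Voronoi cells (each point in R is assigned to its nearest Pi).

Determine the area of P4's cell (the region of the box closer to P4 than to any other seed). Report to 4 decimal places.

Area of P4's cell: 6.5172

1. box [0,17]×[0,20]: [(0, 0) (17, 0) (17, 20) (0, 20)]
2. ⊥bis P4·P0 via (10.98,9.81): [(0, 1.1053) (0, 0) (17, 0) (17, 14.5825)]  |A|=133.3465
3. ⊥bis P4·P1 via (14.74,9.235): [(8.5036, 7.8467) (0, 1.1053) (0, 0) (17, 0) (17, 9.7381)]  |A|=112.7662
4. ⊥bis P4·P2 via (14.075,7.465): [(0, 0.6286) (0, 0) (17, 0) (17, 8.8857)]  |A|=80.8714
5. ⊥bis P4·P3 via (15.385,2.67): [(11.2809, 6.1079) (17, 1.3172) (17, 8.8857)]  |A|=21.6427
6. ⊥bis P4·P5 via (14.025,8.16): [(11.2809, 6.1079) (17, 1.3172) (17, 8.8857)]  |A|=21.6427
7. ⊥bis P4·P6 via (15.12,4.1): [(14.575, 3.3485) (17, 1.3172) (17, 6.6921)]  |A|=6.5172
8. ⊥bis P4·P7 via (9.425,7.755): [(14.575, 3.3485) (17, 1.3172) (17, 6.6921)]  |A|=6.5172
9. ⊥bis P4·P8 via (13.33,3.595): [(14.575, 3.3485) (17, 1.3172) (17, 6.6921)]  |A|=6.5172
10. canonical 3-gon: [(14.575, 3.3485) (17, 1.3172) (17, 6.6921)]
11. shoelace: 6.5172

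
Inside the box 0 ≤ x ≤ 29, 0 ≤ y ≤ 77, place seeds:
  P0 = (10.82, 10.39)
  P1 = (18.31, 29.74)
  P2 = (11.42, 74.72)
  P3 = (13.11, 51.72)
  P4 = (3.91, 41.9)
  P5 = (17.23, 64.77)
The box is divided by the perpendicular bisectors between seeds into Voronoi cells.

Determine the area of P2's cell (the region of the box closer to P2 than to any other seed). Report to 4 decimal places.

Area of P2's cell: 208.0475

1. box [0,29]×[0,77]: [(0, 0) (29, 0) (29, 77) (0, 77)]
2. ⊥bis P2·P0 via (11.12,42.555): [(0, 42.6587) (29, 42.3882) (29, 77) (0, 77)]  |A|=999.8192
3. ⊥bis P2·P1 via (14.865,52.23): [(0, 49.953) (29, 54.3952) (29, 77) (0, 77)]  |A|=719.9514
4. ⊥bis P2·P3 via (12.265,63.22): [(0, 62.3188) (29, 64.4497) (29, 77) (0, 77)]  |A|=394.8575
5. ⊥bis P2·P4 via (7.665,58.31): [(0, 62.3188) (29, 64.4497) (29, 77) (0, 77)]  |A|=394.8575
6. ⊥bis P2·P5 via (14.325,69.745): [(0, 62.3188) (1.8385, 62.4539) (26.7497, 77) (0, 77)]  |A|=208.0475
7. canonical 4-gon: [(0, 62.3188) (1.8385, 62.4539) (26.7497, 77) (0, 77)]
8. shoelace: 208.0475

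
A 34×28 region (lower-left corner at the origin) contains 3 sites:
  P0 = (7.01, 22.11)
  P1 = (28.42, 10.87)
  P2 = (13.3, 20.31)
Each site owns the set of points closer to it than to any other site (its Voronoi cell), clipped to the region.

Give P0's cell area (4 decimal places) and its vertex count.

Area of P0's cell: 226.5683 (4 vertices)

1. box [0,34]×[0,28]: [(0, 0) (34, 0) (34, 28) (0, 28)]
2. ⊥bis P0·P1 via (17.715,16.49): [(0, 0) (9.0579, 0) (23.7576, 28) (0, 28)]  |A|=459.4178
3. ⊥bis P0·P2 via (10.155,21.21): [(0, 0) (4.0854, 0) (12.0981, 28) (0, 28)]  |A|=226.5683
4. canonical 4-gon: [(0, 0) (4.0854, 0) (12.0981, 28) (0, 28)]
5. shoelace: 226.5683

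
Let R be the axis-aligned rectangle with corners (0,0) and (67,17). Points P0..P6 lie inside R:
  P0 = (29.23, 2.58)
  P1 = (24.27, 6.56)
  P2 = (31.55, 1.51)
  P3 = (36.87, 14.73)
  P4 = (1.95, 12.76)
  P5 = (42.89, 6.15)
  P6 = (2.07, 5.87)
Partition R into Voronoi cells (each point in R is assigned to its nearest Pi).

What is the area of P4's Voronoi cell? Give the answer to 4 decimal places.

1. box [0,67]×[0,17]: [(0, 0) (67, 0) (67, 17) (0, 17)]
2. ⊥bis P4·P0 via (15.59,7.67): [(0, 0) (12.7278, 0) (19.0716, 17) (0, 17)]  |A|=270.2954
3. ⊥bis P4·P1 via (13.11,9.66): [(0, 0) (10.4267, 0) (15.1489, 17) (0, 17)]  |A|=217.3922
4. ⊥bis P4·P2 via (16.75,7.135): [(0, 0) (10.4267, 0) (15.1489, 17) (0, 17)]  |A|=217.3922
5. ⊥bis P4·P3 via (19.41,13.745): [(0, 0) (10.4267, 0) (15.1489, 17) (0, 17)]  |A|=217.3922
6. ⊥bis P4·P5 via (22.42,9.455): [(0, 0) (10.4267, 0) (15.1489, 17) (0, 17)]  |A|=217.3922
7. ⊥bis P4·P6 via (2.01,9.315): [(0, 9.28) (13.0677, 9.5076) (15.1489, 17) (0, 17)]  |A|=107.1921
8. canonical 4-gon: [(0, 9.28) (13.0677, 9.5076) (15.1489, 17) (0, 17)]
9. shoelace: 107.1921

Area of P4's cell: 107.1921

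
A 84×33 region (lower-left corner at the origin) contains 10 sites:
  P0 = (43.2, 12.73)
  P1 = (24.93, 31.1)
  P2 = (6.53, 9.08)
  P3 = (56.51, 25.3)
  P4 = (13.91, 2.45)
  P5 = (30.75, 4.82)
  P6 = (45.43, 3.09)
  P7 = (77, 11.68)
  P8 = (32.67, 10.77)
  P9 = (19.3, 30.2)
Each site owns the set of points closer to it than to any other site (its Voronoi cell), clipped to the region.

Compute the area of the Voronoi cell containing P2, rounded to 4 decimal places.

1. box [0,84]×[0,33]: [(0, 0) (84, 0) (84, 33) (0, 33)]
2. ⊥bis P2·P0 via (24.865,10.905): [(0, 0) (25.9504, 0) (22.6657, 33) (0, 33)]  |A|=802.1671
3. ⊥bis P2·P1 via (15.73,20.09): [(0, 0) (25.9504, 0) (24.6965, 12.5975) (0.2801, 33) (0, 33)]  |A|=573.8059
4. ⊥bis P2·P3 via (31.52,17.19): [(0, 0) (25.9504, 0) (24.6965, 12.5975) (0.2801, 33) (0, 33)]  |A|=573.8059
5. ⊥bis P2·P4 via (10.22,5.765): [(0, 0) (5.0409, 0) (19.9336, 16.5774) (0.2801, 33) (0, 33)]  |A|=372.987
6. ⊥bis P2·P5 via (18.64,6.95): [(0, 0) (5.0409, 0) (19.9336, 16.5774) (0.2801, 33) (0, 33)]  |A|=372.987
7. ⊥bis P2·P6 via (25.98,6.085): [(0, 0) (5.0409, 0) (19.9336, 16.5774) (0.2801, 33) (0, 33)]  |A|=372.987
8. ⊥bis P2·P7 via (41.765,10.38): [(0, 0) (5.0409, 0) (19.9336, 16.5774) (0.2801, 33) (0, 33)]  |A|=372.987
9. ⊥bis P2·P8 via (19.6,9.925): [(0, 0) (5.0409, 0) (19.2212, 15.7844) (19.1263, 17.252) (0.2801, 33) (0, 33)]  |A|=372.4266
10. ⊥bis P2·P9 via (12.915,19.64): [(0, 27.4489) (0, 0) (5.0409, 0) (19.2212, 15.7844) (19.2183, 15.8288)]  |A|=303.9935
11. canonical 5-gon: [(0, 27.4489) (0, 0) (5.0409, 0) (19.2212, 15.7844) (19.2183, 15.8288)]
12. shoelace: 303.9935

Area of P2's cell: 303.9935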